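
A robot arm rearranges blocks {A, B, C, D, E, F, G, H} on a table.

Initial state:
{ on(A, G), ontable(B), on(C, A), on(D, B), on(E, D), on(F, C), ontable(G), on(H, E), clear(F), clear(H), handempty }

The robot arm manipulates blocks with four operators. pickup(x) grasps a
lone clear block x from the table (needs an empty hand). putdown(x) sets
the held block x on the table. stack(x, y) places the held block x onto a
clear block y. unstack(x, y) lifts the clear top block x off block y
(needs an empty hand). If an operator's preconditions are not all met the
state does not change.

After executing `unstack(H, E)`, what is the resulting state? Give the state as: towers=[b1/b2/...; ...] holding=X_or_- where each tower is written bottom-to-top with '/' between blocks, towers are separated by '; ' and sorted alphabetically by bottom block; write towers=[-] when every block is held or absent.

towers=[B/D/E; G/A/C/F] holding=H

before: towers=[B/D/E/H; G/A/C/F] holding=-
pre[unstack(H, E)]: on(H,E) ✓, clear(H) ✓, handempty ✓
all met → apply unstack(H, E)
after:  towers=[B/D/E; G/A/C/F] holding=H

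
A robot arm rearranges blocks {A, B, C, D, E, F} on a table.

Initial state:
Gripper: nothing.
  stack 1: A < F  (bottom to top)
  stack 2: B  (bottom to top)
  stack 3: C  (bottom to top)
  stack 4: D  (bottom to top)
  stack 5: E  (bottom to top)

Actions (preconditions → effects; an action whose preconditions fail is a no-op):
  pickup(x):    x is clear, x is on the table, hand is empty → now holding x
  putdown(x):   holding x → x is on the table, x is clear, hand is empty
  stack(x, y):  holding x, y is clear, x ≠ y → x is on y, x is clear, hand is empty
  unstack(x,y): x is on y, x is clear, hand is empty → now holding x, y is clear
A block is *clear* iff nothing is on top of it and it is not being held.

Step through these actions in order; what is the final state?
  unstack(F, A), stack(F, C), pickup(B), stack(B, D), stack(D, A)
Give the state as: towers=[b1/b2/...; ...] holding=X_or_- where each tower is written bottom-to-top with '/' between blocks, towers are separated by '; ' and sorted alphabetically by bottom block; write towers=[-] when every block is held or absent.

towers=[A; C/F; D/B; E] holding=-

step 1 (unstack(F, A)): towers=[A; B; C; D; E] holding=F
step 2 (stack(F, C)): towers=[A; B; C/F; D; E] holding=-
step 3 (pickup(B)): towers=[A; C/F; D; E] holding=B
step 4 (stack(B, D)): towers=[A; C/F; D/B; E] holding=-
step 5 (stack(D, A)) [no-op]: towers=[A; C/F; D/B; E] holding=-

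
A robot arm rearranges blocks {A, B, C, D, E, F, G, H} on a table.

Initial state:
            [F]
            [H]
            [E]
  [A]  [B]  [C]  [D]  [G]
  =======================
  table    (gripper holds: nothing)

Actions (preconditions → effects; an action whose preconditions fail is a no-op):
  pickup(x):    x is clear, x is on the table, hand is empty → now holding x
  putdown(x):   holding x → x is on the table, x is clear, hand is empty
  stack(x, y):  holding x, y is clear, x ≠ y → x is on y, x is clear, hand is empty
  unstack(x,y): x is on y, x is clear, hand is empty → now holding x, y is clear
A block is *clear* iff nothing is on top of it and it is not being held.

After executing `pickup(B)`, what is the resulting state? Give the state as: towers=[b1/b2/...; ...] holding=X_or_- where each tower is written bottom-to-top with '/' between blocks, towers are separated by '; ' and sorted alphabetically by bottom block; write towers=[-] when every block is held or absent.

towers=[A; C/E/H/F; D; G] holding=B

before: towers=[A; B; C/E/H/F; D; G] holding=-
pre[pickup(B)]: clear(B) yes, ontable(B) yes, handempty yes
all met → apply pickup(B)
after:  towers=[A; C/E/H/F; D; G] holding=B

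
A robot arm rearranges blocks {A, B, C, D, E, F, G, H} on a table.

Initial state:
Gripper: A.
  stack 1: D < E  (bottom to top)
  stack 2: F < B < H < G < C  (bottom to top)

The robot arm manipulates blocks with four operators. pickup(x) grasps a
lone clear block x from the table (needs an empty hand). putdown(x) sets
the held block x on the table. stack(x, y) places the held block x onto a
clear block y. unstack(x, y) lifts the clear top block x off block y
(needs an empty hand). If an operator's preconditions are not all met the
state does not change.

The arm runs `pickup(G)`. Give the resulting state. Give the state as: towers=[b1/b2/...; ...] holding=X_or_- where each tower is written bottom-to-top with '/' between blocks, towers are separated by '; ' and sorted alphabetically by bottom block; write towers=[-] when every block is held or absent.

towers=[D/E; F/B/H/G/C] holding=A

before: towers=[D/E; F/B/H/G/C] holding=A
pre[pickup(G)]: clear(G) no, ontable(G) no, handempty no
clear(G), ontable(G), handempty unmet → pickup(G) is a no-op
after:  towers=[D/E; F/B/H/G/C] holding=A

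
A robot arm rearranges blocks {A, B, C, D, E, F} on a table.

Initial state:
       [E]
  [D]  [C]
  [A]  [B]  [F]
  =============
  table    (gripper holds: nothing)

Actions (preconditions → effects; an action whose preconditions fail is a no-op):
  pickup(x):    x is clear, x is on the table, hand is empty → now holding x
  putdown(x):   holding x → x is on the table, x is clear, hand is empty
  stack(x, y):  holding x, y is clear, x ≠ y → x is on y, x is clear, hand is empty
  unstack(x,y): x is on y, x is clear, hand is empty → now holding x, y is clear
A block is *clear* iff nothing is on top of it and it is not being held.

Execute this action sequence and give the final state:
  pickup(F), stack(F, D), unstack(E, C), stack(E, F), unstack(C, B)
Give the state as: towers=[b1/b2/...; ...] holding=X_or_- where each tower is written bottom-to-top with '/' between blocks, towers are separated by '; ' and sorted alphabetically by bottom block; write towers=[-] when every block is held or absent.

towers=[A/D/F/E; B] holding=C

step 1 (pickup(F)): towers=[A/D; B/C/E] holding=F
step 2 (stack(F, D)): towers=[A/D/F; B/C/E] holding=-
step 3 (unstack(E, C)): towers=[A/D/F; B/C] holding=E
step 4 (stack(E, F)): towers=[A/D/F/E; B/C] holding=-
step 5 (unstack(C, B)): towers=[A/D/F/E; B] holding=C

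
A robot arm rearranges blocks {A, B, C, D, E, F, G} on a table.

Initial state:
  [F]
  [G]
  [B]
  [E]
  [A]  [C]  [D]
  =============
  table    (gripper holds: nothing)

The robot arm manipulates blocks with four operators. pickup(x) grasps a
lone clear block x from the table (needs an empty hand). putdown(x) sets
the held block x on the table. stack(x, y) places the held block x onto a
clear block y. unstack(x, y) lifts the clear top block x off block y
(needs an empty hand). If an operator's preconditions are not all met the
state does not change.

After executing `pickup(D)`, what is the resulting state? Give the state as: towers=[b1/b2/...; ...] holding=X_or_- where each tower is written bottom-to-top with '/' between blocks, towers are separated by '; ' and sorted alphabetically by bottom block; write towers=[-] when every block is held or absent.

before: towers=[A/E/B/G/F; C; D] holding=-
pre[pickup(D)]: clear(D) yes, ontable(D) yes, handempty yes
all met → apply pickup(D)
after:  towers=[A/E/B/G/F; C] holding=D

towers=[A/E/B/G/F; C] holding=D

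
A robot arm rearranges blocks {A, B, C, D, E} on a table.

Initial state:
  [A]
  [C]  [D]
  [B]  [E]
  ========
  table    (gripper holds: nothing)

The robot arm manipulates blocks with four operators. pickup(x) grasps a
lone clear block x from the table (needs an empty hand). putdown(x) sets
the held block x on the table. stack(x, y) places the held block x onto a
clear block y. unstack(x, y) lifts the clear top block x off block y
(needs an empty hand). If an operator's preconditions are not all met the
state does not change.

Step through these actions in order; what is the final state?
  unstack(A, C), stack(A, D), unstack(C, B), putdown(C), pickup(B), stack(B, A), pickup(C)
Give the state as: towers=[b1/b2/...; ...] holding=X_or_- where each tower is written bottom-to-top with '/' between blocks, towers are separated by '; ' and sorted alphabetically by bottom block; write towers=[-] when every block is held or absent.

step 1 (unstack(A, C)): towers=[B/C; E/D] holding=A
step 2 (stack(A, D)): towers=[B/C; E/D/A] holding=-
step 3 (unstack(C, B)): towers=[B; E/D/A] holding=C
step 4 (putdown(C)): towers=[B; C; E/D/A] holding=-
step 5 (pickup(B)): towers=[C; E/D/A] holding=B
step 6 (stack(B, A)): towers=[C; E/D/A/B] holding=-
step 7 (pickup(C)): towers=[E/D/A/B] holding=C

towers=[E/D/A/B] holding=C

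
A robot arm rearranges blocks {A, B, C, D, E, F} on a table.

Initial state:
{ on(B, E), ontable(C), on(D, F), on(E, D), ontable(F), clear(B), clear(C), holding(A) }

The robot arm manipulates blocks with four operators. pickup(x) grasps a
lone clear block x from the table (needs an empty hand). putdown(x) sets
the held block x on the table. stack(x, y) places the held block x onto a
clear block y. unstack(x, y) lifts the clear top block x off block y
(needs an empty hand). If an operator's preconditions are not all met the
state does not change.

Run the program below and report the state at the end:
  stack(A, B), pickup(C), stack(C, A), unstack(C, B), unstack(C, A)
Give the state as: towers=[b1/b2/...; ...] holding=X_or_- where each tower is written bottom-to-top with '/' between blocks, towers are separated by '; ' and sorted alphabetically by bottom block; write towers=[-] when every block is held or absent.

step 1 (stack(A, B)): towers=[C; F/D/E/B/A] holding=-
step 2 (pickup(C)): towers=[F/D/E/B/A] holding=C
step 3 (stack(C, A)): towers=[F/D/E/B/A/C] holding=-
step 4 (unstack(C, B)) [no-op]: towers=[F/D/E/B/A/C] holding=-
step 5 (unstack(C, A)): towers=[F/D/E/B/A] holding=C

towers=[F/D/E/B/A] holding=C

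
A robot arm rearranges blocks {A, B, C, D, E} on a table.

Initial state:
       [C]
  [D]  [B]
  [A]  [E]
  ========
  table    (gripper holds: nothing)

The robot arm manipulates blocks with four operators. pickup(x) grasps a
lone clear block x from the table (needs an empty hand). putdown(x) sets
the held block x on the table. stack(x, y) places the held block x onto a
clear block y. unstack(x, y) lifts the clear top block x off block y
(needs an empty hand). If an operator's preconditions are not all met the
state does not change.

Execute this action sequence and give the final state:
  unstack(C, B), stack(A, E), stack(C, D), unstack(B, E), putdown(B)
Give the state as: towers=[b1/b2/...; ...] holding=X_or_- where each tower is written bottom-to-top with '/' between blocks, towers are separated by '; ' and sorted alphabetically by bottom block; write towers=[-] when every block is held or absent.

towers=[A/D/C; B; E] holding=-

step 1 (unstack(C, B)): towers=[A/D; E/B] holding=C
step 2 (stack(A, E)) [no-op]: towers=[A/D; E/B] holding=C
step 3 (stack(C, D)): towers=[A/D/C; E/B] holding=-
step 4 (unstack(B, E)): towers=[A/D/C; E] holding=B
step 5 (putdown(B)): towers=[A/D/C; B; E] holding=-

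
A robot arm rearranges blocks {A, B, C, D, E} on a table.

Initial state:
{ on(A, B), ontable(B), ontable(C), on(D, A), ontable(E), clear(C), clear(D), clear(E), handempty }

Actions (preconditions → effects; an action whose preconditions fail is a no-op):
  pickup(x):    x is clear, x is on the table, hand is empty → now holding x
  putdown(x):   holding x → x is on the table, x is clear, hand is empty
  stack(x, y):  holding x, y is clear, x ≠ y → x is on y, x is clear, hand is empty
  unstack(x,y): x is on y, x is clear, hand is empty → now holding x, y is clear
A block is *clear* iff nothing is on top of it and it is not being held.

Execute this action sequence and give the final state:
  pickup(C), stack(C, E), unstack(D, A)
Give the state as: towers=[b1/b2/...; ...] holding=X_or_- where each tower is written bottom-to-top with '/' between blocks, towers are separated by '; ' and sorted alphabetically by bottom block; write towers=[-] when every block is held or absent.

towers=[B/A; E/C] holding=D

step 1 (pickup(C)): towers=[B/A/D; E] holding=C
step 2 (stack(C, E)): towers=[B/A/D; E/C] holding=-
step 3 (unstack(D, A)): towers=[B/A; E/C] holding=D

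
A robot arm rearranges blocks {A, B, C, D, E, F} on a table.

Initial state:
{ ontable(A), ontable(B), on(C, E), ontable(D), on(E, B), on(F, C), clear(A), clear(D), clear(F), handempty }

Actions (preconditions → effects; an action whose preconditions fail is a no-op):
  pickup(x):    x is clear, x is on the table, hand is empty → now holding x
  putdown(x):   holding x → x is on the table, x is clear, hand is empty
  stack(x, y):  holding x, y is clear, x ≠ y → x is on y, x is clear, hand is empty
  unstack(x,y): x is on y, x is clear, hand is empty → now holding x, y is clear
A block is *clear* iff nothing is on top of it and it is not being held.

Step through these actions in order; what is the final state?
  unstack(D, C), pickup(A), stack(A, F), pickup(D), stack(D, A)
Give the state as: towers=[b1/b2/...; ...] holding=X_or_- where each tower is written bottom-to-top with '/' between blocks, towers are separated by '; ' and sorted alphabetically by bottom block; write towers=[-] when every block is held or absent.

step 1 (unstack(D, C)) [no-op]: towers=[A; B/E/C/F; D] holding=-
step 2 (pickup(A)): towers=[B/E/C/F; D] holding=A
step 3 (stack(A, F)): towers=[B/E/C/F/A; D] holding=-
step 4 (pickup(D)): towers=[B/E/C/F/A] holding=D
step 5 (stack(D, A)): towers=[B/E/C/F/A/D] holding=-

towers=[B/E/C/F/A/D] holding=-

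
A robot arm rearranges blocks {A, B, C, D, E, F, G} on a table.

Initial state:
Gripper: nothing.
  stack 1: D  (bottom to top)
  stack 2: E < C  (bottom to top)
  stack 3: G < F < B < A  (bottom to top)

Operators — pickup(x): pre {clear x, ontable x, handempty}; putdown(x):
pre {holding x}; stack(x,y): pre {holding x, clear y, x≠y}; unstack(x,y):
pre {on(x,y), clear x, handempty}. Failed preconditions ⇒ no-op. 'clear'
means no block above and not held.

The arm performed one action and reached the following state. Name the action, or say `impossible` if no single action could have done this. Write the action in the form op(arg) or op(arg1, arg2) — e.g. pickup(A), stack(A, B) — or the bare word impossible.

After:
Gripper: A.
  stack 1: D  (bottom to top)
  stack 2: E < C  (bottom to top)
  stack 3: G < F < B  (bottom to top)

unstack(A, B)

target: towers=[D; E/C; G/F/B] holding=A
         pickup(D) → towers=[E/C; G/F/B/A] holding=D
     unstack(A, B) → towers=[D; E/C; G/F/B] holding=A  ← match
     unstack(C, E) → towers=[D; E; G/F/B/A] holding=C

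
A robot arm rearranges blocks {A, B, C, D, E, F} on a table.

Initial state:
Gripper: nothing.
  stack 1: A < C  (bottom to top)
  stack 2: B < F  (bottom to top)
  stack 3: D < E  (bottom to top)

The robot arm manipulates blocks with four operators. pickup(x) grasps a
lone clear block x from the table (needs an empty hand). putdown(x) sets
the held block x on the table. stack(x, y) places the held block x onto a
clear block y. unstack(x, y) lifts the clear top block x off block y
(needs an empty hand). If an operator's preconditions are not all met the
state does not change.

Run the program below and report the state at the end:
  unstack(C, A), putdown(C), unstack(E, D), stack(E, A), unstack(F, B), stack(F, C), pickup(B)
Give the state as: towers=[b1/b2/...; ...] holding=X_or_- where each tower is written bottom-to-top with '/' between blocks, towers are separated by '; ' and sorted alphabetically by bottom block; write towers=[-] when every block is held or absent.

towers=[A/E; C/F; D] holding=B

step 1 (unstack(C, A)): towers=[A; B/F; D/E] holding=C
step 2 (putdown(C)): towers=[A; B/F; C; D/E] holding=-
step 3 (unstack(E, D)): towers=[A; B/F; C; D] holding=E
step 4 (stack(E, A)): towers=[A/E; B/F; C; D] holding=-
step 5 (unstack(F, B)): towers=[A/E; B; C; D] holding=F
step 6 (stack(F, C)): towers=[A/E; B; C/F; D] holding=-
step 7 (pickup(B)): towers=[A/E; C/F; D] holding=B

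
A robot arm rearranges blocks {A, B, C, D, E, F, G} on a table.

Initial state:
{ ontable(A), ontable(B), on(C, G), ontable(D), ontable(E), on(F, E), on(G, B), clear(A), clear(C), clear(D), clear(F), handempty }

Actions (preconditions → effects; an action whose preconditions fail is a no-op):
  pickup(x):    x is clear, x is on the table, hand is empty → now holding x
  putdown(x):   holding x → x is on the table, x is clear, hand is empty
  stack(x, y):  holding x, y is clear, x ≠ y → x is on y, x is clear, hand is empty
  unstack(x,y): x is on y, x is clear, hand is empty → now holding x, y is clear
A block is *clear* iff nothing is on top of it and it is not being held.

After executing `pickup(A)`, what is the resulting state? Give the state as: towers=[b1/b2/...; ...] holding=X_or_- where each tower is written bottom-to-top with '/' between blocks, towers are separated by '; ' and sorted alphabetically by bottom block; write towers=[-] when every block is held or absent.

towers=[B/G/C; D; E/F] holding=A

before: towers=[A; B/G/C; D; E/F] holding=-
pre[pickup(A)]: clear(A) ok, ontable(A) ok, handempty ok
all met → apply pickup(A)
after:  towers=[B/G/C; D; E/F] holding=A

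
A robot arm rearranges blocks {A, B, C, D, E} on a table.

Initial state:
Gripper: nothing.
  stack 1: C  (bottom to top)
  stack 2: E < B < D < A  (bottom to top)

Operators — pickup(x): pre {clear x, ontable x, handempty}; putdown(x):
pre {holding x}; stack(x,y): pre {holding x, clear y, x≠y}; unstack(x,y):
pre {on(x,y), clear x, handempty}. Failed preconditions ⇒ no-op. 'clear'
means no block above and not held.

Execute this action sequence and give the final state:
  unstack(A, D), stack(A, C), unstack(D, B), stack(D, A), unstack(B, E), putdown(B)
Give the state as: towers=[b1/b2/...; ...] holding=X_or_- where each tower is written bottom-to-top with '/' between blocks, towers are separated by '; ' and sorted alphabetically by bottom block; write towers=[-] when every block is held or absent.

towers=[B; C/A/D; E] holding=-

step 1 (unstack(A, D)): towers=[C; E/B/D] holding=A
step 2 (stack(A, C)): towers=[C/A; E/B/D] holding=-
step 3 (unstack(D, B)): towers=[C/A; E/B] holding=D
step 4 (stack(D, A)): towers=[C/A/D; E/B] holding=-
step 5 (unstack(B, E)): towers=[C/A/D; E] holding=B
step 6 (putdown(B)): towers=[B; C/A/D; E] holding=-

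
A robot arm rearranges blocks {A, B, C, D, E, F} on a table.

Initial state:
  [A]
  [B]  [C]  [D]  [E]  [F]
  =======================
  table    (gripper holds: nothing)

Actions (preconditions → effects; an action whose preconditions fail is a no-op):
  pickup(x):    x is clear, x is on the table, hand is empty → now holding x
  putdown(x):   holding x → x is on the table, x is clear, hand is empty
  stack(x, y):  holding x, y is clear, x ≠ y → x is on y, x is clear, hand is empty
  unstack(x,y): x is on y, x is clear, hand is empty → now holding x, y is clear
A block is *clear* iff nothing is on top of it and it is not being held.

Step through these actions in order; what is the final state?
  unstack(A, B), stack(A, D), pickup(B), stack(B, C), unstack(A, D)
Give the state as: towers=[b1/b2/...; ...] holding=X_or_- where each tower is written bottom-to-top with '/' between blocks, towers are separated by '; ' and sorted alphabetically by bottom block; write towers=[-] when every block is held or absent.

step 1 (unstack(A, B)): towers=[B; C; D; E; F] holding=A
step 2 (stack(A, D)): towers=[B; C; D/A; E; F] holding=-
step 3 (pickup(B)): towers=[C; D/A; E; F] holding=B
step 4 (stack(B, C)): towers=[C/B; D/A; E; F] holding=-
step 5 (unstack(A, D)): towers=[C/B; D; E; F] holding=A

towers=[C/B; D; E; F] holding=A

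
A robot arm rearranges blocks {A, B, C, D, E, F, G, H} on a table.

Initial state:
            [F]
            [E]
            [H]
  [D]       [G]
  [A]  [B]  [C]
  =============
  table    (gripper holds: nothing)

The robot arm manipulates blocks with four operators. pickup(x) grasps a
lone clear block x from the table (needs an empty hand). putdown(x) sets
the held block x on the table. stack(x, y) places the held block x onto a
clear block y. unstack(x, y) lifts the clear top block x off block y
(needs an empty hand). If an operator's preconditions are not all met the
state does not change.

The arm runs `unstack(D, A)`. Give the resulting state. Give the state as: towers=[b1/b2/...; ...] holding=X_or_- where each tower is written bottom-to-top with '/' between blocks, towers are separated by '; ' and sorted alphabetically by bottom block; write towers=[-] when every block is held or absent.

towers=[A; B; C/G/H/E/F] holding=D

before: towers=[A/D; B; C/G/H/E/F] holding=-
pre[unstack(D, A)]: on(D,A) ✓, clear(D) ✓, handempty ✓
all met → apply unstack(D, A)
after:  towers=[A; B; C/G/H/E/F] holding=D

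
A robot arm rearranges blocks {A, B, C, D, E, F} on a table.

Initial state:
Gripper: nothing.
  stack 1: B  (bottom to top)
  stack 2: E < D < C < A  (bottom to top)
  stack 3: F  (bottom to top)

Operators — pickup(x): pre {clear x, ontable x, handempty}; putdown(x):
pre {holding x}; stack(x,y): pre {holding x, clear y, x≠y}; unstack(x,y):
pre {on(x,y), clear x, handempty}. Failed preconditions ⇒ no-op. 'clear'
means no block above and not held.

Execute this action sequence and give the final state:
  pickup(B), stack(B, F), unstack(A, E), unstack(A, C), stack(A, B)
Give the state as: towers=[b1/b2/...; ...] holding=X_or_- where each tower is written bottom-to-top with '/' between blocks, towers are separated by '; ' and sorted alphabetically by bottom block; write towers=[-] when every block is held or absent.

towers=[E/D/C; F/B/A] holding=-

step 1 (pickup(B)): towers=[E/D/C/A; F] holding=B
step 2 (stack(B, F)): towers=[E/D/C/A; F/B] holding=-
step 3 (unstack(A, E)) [no-op]: towers=[E/D/C/A; F/B] holding=-
step 4 (unstack(A, C)): towers=[E/D/C; F/B] holding=A
step 5 (stack(A, B)): towers=[E/D/C; F/B/A] holding=-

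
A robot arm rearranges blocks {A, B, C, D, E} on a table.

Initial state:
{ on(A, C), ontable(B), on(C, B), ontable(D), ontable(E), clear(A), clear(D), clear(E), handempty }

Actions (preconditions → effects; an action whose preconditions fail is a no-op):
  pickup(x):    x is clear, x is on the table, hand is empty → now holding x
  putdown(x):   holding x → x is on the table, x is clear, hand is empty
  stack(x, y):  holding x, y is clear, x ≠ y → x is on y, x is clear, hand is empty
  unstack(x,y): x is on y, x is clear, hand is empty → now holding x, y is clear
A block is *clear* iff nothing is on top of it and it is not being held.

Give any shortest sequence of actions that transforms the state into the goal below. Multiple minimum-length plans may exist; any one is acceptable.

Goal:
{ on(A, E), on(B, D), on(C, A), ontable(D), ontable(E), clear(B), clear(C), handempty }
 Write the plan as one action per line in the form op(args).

step 1 (unstack(A, C)): towers=[B/C; D; E] holding=A
step 2 (stack(A, E)): towers=[B/C; D; E/A] holding=-
step 3 (unstack(C, B)): towers=[B; D; E/A] holding=C
step 4 (stack(C, A)): towers=[B; D; E/A/C] holding=-
step 5 (pickup(B)): towers=[D; E/A/C] holding=B
step 6 (stack(B, D)): towers=[D/B; E/A/C] holding=-
goal check: towers=[D/B; E/A/C] holding=- — reached (length 6, optimal by BFS)

unstack(A, C)
stack(A, E)
unstack(C, B)
stack(C, A)
pickup(B)
stack(B, D)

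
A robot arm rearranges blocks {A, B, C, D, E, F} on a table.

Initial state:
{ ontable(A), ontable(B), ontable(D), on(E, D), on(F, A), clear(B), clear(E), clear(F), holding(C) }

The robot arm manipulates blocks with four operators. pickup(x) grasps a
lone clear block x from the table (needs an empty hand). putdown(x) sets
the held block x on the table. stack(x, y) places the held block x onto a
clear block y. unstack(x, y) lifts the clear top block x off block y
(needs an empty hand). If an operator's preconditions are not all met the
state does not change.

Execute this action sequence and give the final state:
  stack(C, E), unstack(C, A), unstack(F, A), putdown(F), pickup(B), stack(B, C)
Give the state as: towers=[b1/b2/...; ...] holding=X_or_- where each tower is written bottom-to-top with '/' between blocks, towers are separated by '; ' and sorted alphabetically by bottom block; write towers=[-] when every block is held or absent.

towers=[A; D/E/C/B; F] holding=-

step 1 (stack(C, E)): towers=[A/F; B; D/E/C] holding=-
step 2 (unstack(C, A)) [no-op]: towers=[A/F; B; D/E/C] holding=-
step 3 (unstack(F, A)): towers=[A; B; D/E/C] holding=F
step 4 (putdown(F)): towers=[A; B; D/E/C; F] holding=-
step 5 (pickup(B)): towers=[A; D/E/C; F] holding=B
step 6 (stack(B, C)): towers=[A; D/E/C/B; F] holding=-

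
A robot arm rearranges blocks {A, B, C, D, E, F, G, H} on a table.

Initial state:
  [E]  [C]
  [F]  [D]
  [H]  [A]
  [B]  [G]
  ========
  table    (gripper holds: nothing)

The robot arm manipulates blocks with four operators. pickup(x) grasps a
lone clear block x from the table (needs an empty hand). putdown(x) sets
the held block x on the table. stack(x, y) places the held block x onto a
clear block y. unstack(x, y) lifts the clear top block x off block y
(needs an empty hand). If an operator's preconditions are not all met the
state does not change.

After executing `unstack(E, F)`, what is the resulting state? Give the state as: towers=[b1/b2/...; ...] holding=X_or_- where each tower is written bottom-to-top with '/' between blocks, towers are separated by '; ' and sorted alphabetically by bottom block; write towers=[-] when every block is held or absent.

towers=[B/H/F; G/A/D/C] holding=E

before: towers=[B/H/F/E; G/A/D/C] holding=-
pre[unstack(E, F)]: on(E,F) ok, clear(E) ok, handempty ok
all met → apply unstack(E, F)
after:  towers=[B/H/F; G/A/D/C] holding=E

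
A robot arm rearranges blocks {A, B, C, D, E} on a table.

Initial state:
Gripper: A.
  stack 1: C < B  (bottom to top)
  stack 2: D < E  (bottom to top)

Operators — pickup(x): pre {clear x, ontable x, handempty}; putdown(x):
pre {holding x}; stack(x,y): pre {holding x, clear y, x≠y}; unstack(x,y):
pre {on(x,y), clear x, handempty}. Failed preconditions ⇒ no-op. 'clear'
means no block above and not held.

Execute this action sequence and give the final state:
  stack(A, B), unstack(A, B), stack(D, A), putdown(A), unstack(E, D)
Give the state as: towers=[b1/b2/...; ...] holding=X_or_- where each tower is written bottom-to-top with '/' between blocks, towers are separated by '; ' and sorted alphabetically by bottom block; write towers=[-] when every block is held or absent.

step 1 (stack(A, B)): towers=[C/B/A; D/E] holding=-
step 2 (unstack(A, B)): towers=[C/B; D/E] holding=A
step 3 (stack(D, A)) [no-op]: towers=[C/B; D/E] holding=A
step 4 (putdown(A)): towers=[A; C/B; D/E] holding=-
step 5 (unstack(E, D)): towers=[A; C/B; D] holding=E

towers=[A; C/B; D] holding=E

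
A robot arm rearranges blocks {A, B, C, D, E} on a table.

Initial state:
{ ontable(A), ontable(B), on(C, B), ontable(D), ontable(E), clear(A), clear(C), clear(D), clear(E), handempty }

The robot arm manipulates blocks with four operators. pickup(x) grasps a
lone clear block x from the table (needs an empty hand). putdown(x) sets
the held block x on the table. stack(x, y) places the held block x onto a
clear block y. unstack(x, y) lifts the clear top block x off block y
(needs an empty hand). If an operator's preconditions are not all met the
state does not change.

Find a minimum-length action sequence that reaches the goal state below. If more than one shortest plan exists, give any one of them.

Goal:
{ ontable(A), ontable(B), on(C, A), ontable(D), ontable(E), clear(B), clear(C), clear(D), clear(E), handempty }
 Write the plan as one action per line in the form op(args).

step 1 (unstack(C, B)): towers=[A; B; D; E] holding=C
step 2 (stack(C, A)): towers=[A/C; B; D; E] holding=-
goal check: towers=[A/C; B; D; E] holding=- — reached (length 2, optimal by BFS)

unstack(C, B)
stack(C, A)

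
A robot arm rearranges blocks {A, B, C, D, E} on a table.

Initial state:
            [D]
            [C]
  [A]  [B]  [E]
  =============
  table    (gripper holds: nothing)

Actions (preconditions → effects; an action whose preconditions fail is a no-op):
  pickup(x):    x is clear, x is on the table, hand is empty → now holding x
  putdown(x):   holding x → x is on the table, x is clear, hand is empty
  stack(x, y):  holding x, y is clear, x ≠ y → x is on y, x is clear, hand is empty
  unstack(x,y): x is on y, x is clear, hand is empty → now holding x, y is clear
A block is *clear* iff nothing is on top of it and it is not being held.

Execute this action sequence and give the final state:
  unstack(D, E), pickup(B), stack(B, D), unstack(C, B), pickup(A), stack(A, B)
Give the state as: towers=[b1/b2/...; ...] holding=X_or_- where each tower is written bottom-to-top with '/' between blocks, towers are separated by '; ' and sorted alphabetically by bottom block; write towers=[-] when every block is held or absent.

towers=[E/C/D/B/A] holding=-

step 1 (unstack(D, E)) [no-op]: towers=[A; B; E/C/D] holding=-
step 2 (pickup(B)): towers=[A; E/C/D] holding=B
step 3 (stack(B, D)): towers=[A; E/C/D/B] holding=-
step 4 (unstack(C, B)) [no-op]: towers=[A; E/C/D/B] holding=-
step 5 (pickup(A)): towers=[E/C/D/B] holding=A
step 6 (stack(A, B)): towers=[E/C/D/B/A] holding=-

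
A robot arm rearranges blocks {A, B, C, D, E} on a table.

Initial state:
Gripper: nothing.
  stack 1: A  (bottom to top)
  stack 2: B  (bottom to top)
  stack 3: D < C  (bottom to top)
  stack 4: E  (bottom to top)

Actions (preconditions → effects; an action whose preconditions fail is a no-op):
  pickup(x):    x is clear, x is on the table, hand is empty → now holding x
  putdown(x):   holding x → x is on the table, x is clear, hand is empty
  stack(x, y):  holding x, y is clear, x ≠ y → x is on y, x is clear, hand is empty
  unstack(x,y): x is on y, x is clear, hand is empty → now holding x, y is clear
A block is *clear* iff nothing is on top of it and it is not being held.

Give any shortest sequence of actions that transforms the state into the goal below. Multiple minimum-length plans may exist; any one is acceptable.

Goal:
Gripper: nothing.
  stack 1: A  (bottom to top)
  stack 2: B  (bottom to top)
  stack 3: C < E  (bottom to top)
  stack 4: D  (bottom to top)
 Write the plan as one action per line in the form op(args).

step 1 (unstack(C, D)): towers=[A; B; D; E] holding=C
step 2 (putdown(C)): towers=[A; B; C; D; E] holding=-
step 3 (pickup(E)): towers=[A; B; C; D] holding=E
step 4 (stack(E, C)): towers=[A; B; C/E; D] holding=-
goal check: towers=[A; B; C/E; D] holding=- — reached (length 4, optimal by BFS)

unstack(C, D)
putdown(C)
pickup(E)
stack(E, C)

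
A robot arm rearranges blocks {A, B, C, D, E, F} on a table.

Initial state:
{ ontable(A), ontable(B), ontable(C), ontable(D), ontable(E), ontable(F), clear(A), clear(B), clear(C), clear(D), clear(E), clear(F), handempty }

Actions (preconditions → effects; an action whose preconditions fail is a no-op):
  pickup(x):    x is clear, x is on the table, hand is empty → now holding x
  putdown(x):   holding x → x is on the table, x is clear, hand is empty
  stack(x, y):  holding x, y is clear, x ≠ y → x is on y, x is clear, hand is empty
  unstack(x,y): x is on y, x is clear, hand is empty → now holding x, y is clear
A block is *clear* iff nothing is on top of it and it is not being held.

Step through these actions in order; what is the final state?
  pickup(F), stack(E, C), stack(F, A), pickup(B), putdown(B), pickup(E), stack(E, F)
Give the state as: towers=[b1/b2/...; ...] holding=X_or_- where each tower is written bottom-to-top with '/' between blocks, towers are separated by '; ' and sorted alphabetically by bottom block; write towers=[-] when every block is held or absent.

towers=[A/F/E; B; C; D] holding=-

step 1 (pickup(F)): towers=[A; B; C; D; E] holding=F
step 2 (stack(E, C)) [no-op]: towers=[A; B; C; D; E] holding=F
step 3 (stack(F, A)): towers=[A/F; B; C; D; E] holding=-
step 4 (pickup(B)): towers=[A/F; C; D; E] holding=B
step 5 (putdown(B)): towers=[A/F; B; C; D; E] holding=-
step 6 (pickup(E)): towers=[A/F; B; C; D] holding=E
step 7 (stack(E, F)): towers=[A/F/E; B; C; D] holding=-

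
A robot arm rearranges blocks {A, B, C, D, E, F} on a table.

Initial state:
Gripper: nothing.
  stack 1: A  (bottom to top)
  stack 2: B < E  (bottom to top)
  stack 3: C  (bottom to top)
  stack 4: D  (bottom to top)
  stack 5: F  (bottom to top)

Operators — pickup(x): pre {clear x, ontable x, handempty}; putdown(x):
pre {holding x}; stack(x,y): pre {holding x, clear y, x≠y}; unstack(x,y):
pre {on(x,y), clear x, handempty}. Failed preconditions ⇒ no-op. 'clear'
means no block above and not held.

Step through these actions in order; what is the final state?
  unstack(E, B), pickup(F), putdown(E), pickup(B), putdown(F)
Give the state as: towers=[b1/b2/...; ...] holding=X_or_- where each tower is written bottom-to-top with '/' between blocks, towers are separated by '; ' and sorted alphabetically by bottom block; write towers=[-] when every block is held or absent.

step 1 (unstack(E, B)): towers=[A; B; C; D; F] holding=E
step 2 (pickup(F)) [no-op]: towers=[A; B; C; D; F] holding=E
step 3 (putdown(E)): towers=[A; B; C; D; E; F] holding=-
step 4 (pickup(B)): towers=[A; C; D; E; F] holding=B
step 5 (putdown(F)) [no-op]: towers=[A; C; D; E; F] holding=B

towers=[A; C; D; E; F] holding=B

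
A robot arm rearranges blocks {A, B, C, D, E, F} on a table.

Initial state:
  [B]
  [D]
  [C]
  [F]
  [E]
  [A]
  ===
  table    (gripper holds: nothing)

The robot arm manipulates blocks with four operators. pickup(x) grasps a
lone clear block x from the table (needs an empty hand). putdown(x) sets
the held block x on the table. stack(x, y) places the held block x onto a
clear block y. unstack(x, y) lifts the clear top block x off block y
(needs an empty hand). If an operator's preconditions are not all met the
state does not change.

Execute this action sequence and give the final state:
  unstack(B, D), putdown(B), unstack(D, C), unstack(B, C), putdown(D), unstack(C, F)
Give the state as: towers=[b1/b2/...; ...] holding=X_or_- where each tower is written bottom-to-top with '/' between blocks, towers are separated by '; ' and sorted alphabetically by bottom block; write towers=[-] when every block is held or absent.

towers=[A/E/F; B; D] holding=C

step 1 (unstack(B, D)): towers=[A/E/F/C/D] holding=B
step 2 (putdown(B)): towers=[A/E/F/C/D; B] holding=-
step 3 (unstack(D, C)): towers=[A/E/F/C; B] holding=D
step 4 (unstack(B, C)) [no-op]: towers=[A/E/F/C; B] holding=D
step 5 (putdown(D)): towers=[A/E/F/C; B; D] holding=-
step 6 (unstack(C, F)): towers=[A/E/F; B; D] holding=C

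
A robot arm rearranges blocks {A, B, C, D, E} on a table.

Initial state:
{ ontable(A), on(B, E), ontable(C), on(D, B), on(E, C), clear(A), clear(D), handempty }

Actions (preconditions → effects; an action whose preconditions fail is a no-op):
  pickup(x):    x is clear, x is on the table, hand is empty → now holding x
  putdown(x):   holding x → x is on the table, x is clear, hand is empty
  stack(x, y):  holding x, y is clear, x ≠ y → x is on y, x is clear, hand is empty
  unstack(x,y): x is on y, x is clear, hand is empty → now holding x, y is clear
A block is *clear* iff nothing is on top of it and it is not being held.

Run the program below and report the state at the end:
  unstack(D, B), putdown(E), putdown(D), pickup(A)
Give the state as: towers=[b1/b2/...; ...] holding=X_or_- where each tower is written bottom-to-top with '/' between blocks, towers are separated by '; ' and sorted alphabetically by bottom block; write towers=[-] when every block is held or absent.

step 1 (unstack(D, B)): towers=[A; C/E/B] holding=D
step 2 (putdown(E)) [no-op]: towers=[A; C/E/B] holding=D
step 3 (putdown(D)): towers=[A; C/E/B; D] holding=-
step 4 (pickup(A)): towers=[C/E/B; D] holding=A

towers=[C/E/B; D] holding=A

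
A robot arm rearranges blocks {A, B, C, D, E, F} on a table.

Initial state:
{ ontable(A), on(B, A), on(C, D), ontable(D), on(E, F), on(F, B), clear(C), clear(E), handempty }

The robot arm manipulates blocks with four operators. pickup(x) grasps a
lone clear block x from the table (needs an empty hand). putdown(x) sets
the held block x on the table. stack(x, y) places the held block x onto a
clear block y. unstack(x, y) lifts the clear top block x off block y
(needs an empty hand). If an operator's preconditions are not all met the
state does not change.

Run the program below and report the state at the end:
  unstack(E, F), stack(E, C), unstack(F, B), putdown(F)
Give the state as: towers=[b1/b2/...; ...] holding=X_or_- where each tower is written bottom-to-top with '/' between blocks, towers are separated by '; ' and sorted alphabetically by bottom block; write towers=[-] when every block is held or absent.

step 1 (unstack(E, F)): towers=[A/B/F; D/C] holding=E
step 2 (stack(E, C)): towers=[A/B/F; D/C/E] holding=-
step 3 (unstack(F, B)): towers=[A/B; D/C/E] holding=F
step 4 (putdown(F)): towers=[A/B; D/C/E; F] holding=-

towers=[A/B; D/C/E; F] holding=-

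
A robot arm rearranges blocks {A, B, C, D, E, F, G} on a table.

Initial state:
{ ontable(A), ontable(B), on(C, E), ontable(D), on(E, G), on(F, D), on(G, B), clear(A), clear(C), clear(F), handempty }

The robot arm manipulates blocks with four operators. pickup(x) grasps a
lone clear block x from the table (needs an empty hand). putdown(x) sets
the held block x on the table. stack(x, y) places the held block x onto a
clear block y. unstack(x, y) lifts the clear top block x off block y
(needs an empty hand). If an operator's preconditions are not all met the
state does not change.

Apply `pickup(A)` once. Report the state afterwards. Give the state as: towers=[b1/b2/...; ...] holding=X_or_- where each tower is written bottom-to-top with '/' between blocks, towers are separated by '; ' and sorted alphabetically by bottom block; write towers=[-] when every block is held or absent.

towers=[B/G/E/C; D/F] holding=A

before: towers=[A; B/G/E/C; D/F] holding=-
pre[pickup(A)]: clear(A) yes, ontable(A) yes, handempty yes
all met → apply pickup(A)
after:  towers=[B/G/E/C; D/F] holding=A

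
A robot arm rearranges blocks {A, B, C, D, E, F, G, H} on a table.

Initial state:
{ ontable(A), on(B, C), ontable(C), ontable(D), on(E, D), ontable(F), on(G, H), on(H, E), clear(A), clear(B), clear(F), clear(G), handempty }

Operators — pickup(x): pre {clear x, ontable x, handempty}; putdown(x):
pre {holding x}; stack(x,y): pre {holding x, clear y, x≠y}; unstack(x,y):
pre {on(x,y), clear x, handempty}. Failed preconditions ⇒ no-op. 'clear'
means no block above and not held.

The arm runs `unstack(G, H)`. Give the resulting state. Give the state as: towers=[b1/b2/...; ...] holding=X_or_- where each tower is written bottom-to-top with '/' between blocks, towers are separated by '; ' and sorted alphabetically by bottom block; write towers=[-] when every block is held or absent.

towers=[A; C/B; D/E/H; F] holding=G

before: towers=[A; C/B; D/E/H/G; F] holding=-
pre[unstack(G, H)]: on(G,H) ✓, clear(G) ✓, handempty ✓
all met → apply unstack(G, H)
after:  towers=[A; C/B; D/E/H; F] holding=G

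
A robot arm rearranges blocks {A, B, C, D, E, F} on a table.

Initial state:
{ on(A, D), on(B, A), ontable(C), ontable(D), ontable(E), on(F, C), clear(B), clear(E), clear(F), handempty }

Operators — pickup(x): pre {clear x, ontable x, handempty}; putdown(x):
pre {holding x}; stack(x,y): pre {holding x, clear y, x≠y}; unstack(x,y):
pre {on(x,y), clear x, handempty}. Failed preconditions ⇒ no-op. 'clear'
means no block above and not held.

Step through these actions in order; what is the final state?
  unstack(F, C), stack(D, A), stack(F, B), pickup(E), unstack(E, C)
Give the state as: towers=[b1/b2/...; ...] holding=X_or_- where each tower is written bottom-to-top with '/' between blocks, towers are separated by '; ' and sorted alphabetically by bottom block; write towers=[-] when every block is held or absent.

towers=[C; D/A/B/F] holding=E

step 1 (unstack(F, C)): towers=[C; D/A/B; E] holding=F
step 2 (stack(D, A)) [no-op]: towers=[C; D/A/B; E] holding=F
step 3 (stack(F, B)): towers=[C; D/A/B/F; E] holding=-
step 4 (pickup(E)): towers=[C; D/A/B/F] holding=E
step 5 (unstack(E, C)) [no-op]: towers=[C; D/A/B/F] holding=E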